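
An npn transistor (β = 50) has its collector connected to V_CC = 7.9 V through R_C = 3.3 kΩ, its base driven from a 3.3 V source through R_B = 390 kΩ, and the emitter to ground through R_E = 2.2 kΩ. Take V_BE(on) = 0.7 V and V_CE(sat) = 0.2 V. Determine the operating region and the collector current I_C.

Assume active. Base-emitter loop: I_B = (V_BB − V_BE)/(R_B + (β+1)R_E) = (3.3 − 0.7)/(390 + 51×2.2) = 0.00518 mA.
I_C = β·I_B = 50×0.00518 = 0.259 mA.
V_CE = V_CC − I_C·R_C − I_E·R_E = 7.9 − 0.259×3.3 − 0.264×2.2 = 6.46 V > V_CE(sat), so the active-region assumption holds.

active; I_C ≈ 0.26 mA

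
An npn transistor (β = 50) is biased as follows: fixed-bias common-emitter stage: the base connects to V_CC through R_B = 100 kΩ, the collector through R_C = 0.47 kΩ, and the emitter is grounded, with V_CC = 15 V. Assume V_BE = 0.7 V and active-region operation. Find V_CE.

Base loop: V_CC = I_B·R_B + V_BE, so I_B = (15 − 0.7)/100 kΩ = 0.143 mA.
In the active region I_C = β·I_B = 50 × 0.143 = 7.15 mA.
Collector loop: V_CE = V_CC − I_C·R_C = 15 − 7.15×0.47 = 11.6 V.
Since V_CE = 11.6 V > V_CE(sat) ≈ 0.2 V, the transistor is in the active region as assumed.

V_CE ≈ 12 V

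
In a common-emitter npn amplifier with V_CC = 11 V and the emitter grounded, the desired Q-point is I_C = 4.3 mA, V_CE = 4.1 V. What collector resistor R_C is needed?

Collector loop: V_CC = I_C·R_C + V_CE.
R_C = (V_CC − V_CE)/I_C = (11 − 4.1)/4.3 = 1.6 kΩ.

R_C ≈ 1.6 kΩ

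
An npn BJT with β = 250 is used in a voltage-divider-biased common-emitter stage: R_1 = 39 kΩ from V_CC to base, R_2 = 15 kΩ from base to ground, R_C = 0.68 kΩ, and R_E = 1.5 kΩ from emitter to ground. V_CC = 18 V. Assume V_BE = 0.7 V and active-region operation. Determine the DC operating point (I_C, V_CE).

Thevenize the base divider: V_Th = V_CC·R_2/(R_1+R_2) = 18×15/54 = 5 V, R_Th = R_1‖R_2 = 10.8 kΩ.
Base-emitter loop: V_Th = I_B·R_Th + V_BE + (β+1)I_B·R_E, so I_B = (5 − 0.7) / (10.8 + 251×1.5) = 0.0111 mA.
I_C = β·I_B = 250×0.0111 = 2.78 mA, and I_E = (β+1)I_B = 2.79 mA.
V_CE = V_CC − I_C·R_C − I_E·R_E = 18 − 2.78×0.68 − 2.79×1.5 = 11.9 V.
V_CE = 11.9 V > 0.2 V confirms active-region operation.

I_C ≈ 2.8 mA, V_CE ≈ 12 V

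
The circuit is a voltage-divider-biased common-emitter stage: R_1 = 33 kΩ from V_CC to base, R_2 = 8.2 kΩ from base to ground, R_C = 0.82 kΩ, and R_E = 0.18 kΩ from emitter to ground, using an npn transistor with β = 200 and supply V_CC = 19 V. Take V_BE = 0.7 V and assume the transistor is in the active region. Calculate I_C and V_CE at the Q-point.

Thevenize the base divider: V_Th = V_CC·R_2/(R_1+R_2) = 19×8.2/41.2 = 3.78 V, R_Th = R_1‖R_2 = 6.57 kΩ.
Base-emitter loop: V_Th = I_B·R_Th + V_BE + (β+1)I_B·R_E, so I_B = (3.78 − 0.7) / (6.57 + 201×0.18) = 0.0721 mA.
I_C = β·I_B = 200×0.0721 = 14.4 mA, and I_E = (β+1)I_B = 14.5 mA.
V_CE = V_CC − I_C·R_C − I_E·R_E = 19 − 14.4×0.82 − 14.5×0.18 = 4.57 V.
V_CE = 4.57 V > 0.2 V confirms active-region operation.

I_C ≈ 14 mA, V_CE ≈ 4.6 V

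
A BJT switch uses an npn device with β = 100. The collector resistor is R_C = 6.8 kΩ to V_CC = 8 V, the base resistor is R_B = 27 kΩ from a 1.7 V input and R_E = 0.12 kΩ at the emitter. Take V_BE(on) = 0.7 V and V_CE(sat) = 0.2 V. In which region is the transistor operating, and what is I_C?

saturation; I_C ≈ 1.1 mA

Assume active: I_B = (1.7 − 0.7)/(27 + 101×0.12) = 0.0256 mA, I_C = β·I_B = 2.56 mA.
Then V_CE = 8 − 2.56×6.8 − 2.58×0.12 = -9.69 V < 0.2 V — the active assumption fails.
Re-solve with V_CE = 0.2 V. KCL at the emitter: V_E/R_E = (V_BB−0.7−V_E)/R_B + (V_CC−0.2−V_E)/R_C, giving V_E = 0.139 V.
I_C = (V_CC − 0.2 − V_E)/R_C = (7.8 − 0.139)/6.8 = 1.13 mA.
Check: I_B = (1 − 0.139)/27 = 0.0319 mA, and β·I_B = 3.19 mA > I_C, confirming saturation.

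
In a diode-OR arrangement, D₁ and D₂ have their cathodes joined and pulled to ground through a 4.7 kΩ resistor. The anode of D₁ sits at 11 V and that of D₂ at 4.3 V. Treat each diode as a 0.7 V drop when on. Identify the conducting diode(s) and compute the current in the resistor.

Assume both conduct. Then node N would need to be at both 11−0.7 = 10.3 V and 4.3−0.7 = 3.6 V, which is impossible.
Assume only D₁ conducts: V_N = 11 − 0.7 = 10.3 V, so I_R = 10.3/4.7 = 2.19 mA.
Check D₂: its anode-to-cathode voltage is 4.3 − 10.3 = -6 V < 0.7 V, so it is off. The assumption is consistent.

Only D₁ conducts; I_R ≈ 2.2 mA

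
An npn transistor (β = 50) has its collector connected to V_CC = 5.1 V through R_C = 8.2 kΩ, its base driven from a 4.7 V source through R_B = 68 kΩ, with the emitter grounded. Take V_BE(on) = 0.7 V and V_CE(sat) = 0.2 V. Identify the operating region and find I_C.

Assume active: I_B = (4.7 − 0.7)/68 = 0.0588 mA, giving I_C = β·I_B = 2.94 mA.
But then V_CE = 5.1 − 2.94×8.2 = -19 V < V_CE(sat) = 0.2 V — impossible in the active region.
So the transistor is saturated. With V_CE = 0.2 V, I_C = (V_CC − 0.2)/R_C = 4.9/8.2 = 0.598 mA.
Check: β·I_B = 2.94 mA > I_C = 0.598 mA, confirming saturation.

saturation; I_C ≈ 0.6 mA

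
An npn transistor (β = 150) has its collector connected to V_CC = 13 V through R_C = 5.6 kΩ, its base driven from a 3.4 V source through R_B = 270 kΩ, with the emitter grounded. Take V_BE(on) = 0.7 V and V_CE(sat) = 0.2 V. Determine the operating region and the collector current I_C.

Assume active. Base-emitter loop: I_B = (V_BB − V_BE)/R_B = (3.4 − 0.7)/270 = 0.01 mA.
I_C = β·I_B = 150×0.01 = 1.5 mA.
V_CE = V_CC − I_C·R_C = 13 − 1.5×5.6 = 4.6 V > V_CE(sat), so the active-region assumption holds.

active; I_C ≈ 1.5 mA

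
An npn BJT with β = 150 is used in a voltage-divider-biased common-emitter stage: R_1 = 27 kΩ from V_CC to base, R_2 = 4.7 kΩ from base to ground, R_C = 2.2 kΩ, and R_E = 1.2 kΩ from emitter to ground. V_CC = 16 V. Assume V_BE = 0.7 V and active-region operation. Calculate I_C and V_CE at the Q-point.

Thevenize the base divider: V_Th = V_CC·R_2/(R_1+R_2) = 16×4.7/31.7 = 2.37 V, R_Th = R_1‖R_2 = 4 kΩ.
Base-emitter loop: V_Th = I_B·R_Th + V_BE + (β+1)I_B·R_E, so I_B = (2.37 − 0.7) / (4 + 151×1.2) = 0.00903 mA.
I_C = β·I_B = 150×0.00903 = 1.35 mA, and I_E = (β+1)I_B = 1.36 mA.
V_CE = V_CC − I_C·R_C − I_E·R_E = 16 − 1.35×2.2 − 1.36×1.2 = 11.4 V.
V_CE = 11.4 V > 0.2 V confirms active-region operation.

I_C ≈ 1.4 mA, V_CE ≈ 11 V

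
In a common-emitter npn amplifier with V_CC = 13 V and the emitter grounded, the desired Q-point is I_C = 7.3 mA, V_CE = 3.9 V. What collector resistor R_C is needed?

Collector loop: V_CC = I_C·R_C + V_CE.
R_C = (V_CC − V_CE)/I_C = (13 − 3.9)/7.3 = 1.25 kΩ.

R_C ≈ 1.2 kΩ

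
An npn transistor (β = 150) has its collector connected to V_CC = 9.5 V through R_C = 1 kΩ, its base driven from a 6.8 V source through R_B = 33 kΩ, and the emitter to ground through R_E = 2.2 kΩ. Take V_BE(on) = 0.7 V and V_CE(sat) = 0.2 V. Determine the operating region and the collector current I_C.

active; I_C ≈ 2.5 mA

Assume active. Base-emitter loop: I_B = (V_BB − V_BE)/(R_B + (β+1)R_E) = (6.8 − 0.7)/(33 + 151×2.2) = 0.0167 mA.
I_C = β·I_B = 150×0.0167 = 2.51 mA.
V_CE = V_CC − I_C·R_C − I_E·R_E = 9.5 − 2.51×1 − 2.52×2.2 = 1.45 V > V_CE(sat), so the active-region assumption holds.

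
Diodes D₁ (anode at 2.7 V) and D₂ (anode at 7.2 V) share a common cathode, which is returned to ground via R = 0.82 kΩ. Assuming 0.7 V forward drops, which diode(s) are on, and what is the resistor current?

Only D₂ conducts; I_R ≈ 7.9 mA

Assume both conduct. Then node N would need to be at both 2.7−0.7 = 2 V and 7.2−0.7 = 6.5 V, which is impossible.
Assume only D₂ conducts: V_N = 7.2 − 0.7 = 6.5 V, so I_R = 6.5/0.82 = 7.93 mA.
Check D₁: its anode-to-cathode voltage is 2.7 − 6.5 = -3.8 V < 0.7 V, so it is off. The assumption is consistent.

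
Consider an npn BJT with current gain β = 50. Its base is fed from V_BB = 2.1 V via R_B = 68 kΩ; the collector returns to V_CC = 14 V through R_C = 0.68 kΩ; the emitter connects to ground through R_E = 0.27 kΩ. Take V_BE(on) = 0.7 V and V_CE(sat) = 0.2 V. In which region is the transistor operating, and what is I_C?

active; I_C ≈ 0.86 mA

Assume active. Base-emitter loop: I_B = (V_BB − V_BE)/(R_B + (β+1)R_E) = (2.1 − 0.7)/(68 + 51×0.27) = 0.0171 mA.
I_C = β·I_B = 50×0.0171 = 0.856 mA.
V_CE = V_CC − I_C·R_C − I_E·R_E = 14 − 0.856×0.68 − 0.873×0.27 = 13.2 V > V_CE(sat), so the active-region assumption holds.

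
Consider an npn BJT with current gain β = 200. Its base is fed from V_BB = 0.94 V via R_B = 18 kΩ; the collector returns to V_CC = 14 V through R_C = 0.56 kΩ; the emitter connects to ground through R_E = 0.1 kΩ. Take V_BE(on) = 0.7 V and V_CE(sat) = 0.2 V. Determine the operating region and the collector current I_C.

active; I_C ≈ 1.3 mA

Assume active. Base-emitter loop: I_B = (V_BB − V_BE)/(R_B + (β+1)R_E) = (0.94 − 0.7)/(18 + 201×0.1) = 0.0063 mA.
I_C = β·I_B = 200×0.0063 = 1.26 mA.
V_CE = V_CC − I_C·R_C − I_E·R_E = 14 − 1.26×0.56 − 1.27×0.1 = 13.2 V > V_CE(sat), so the active-region assumption holds.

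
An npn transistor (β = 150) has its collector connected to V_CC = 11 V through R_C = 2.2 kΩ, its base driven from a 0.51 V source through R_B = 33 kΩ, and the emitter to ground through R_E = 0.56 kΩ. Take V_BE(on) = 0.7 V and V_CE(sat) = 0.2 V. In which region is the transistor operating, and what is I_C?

cutoff; I_C ≈ 0

V_BB = 0.51 V ≤ V_BE(on) = 0.7 V, so the base-emitter junction is not forward biased.
The transistor is in cutoff: I_B = I_C = 0.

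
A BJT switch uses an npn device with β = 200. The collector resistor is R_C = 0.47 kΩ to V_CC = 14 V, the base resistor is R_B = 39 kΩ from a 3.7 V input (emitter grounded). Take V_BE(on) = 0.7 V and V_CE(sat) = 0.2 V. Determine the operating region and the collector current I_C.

active; I_C ≈ 15 mA

Assume active. Base-emitter loop: I_B = (V_BB − V_BE)/R_B = (3.7 − 0.7)/39 = 0.0769 mA.
I_C = β·I_B = 200×0.0769 = 15.4 mA.
V_CE = V_CC − I_C·R_C = 14 − 15.4×0.47 = 6.77 V > V_CE(sat), so the active-region assumption holds.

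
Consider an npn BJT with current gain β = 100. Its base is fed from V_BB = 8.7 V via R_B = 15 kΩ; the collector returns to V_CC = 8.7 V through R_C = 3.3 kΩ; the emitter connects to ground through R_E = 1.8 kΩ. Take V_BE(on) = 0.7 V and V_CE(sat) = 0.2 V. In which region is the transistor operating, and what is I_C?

saturation; I_C ≈ 1.6 mA

Assume active: I_B = (8.7 − 0.7)/(15 + 101×1.8) = 0.0407 mA, I_C = β·I_B = 4.07 mA.
Then V_CE = 8.7 − 4.07×3.3 − 4.11×1.8 = -12.1 V < 0.2 V — the active assumption fails.
Re-solve with V_CE = 0.2 V. KCL at the emitter: V_E/R_E = (V_BB−0.7−V_E)/R_B + (V_CC−0.2−V_E)/R_C, giving V_E = 3.36 V.
I_C = (V_CC − 0.2 − V_E)/R_C = (8.5 − 3.36)/3.3 = 1.56 mA.
Check: I_B = (8 − 3.36)/15 = 0.309 mA, and β·I_B = 30.9 mA > I_C, confirming saturation.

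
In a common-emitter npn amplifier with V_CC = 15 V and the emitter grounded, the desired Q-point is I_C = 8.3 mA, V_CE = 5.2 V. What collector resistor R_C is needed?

R_C ≈ 1.2 kΩ

Collector loop: V_CC = I_C·R_C + V_CE.
R_C = (V_CC − V_CE)/I_C = (15 − 5.2)/8.3 = 1.18 kΩ.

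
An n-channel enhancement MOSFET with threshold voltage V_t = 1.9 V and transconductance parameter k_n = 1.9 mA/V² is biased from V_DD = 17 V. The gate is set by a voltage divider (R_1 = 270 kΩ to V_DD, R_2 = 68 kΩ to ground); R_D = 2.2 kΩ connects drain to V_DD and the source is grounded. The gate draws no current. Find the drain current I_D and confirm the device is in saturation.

I_D ≈ 2.2 mA

V_G = V_DD·R_2/(R_1+R_2) = 17×68/338 = 3.42 V. With the source grounded, V_GS = V_G = 3.42 V.
Assume saturation: I_D = (k_n/2)(V_GS − V_t)² = (1.9/2)×(3.42 − 1.9)² = 0.95×1.52² = 2.2 mA.
V_DS = V_DD − I_D·R_D = 17 − 2.2×2.2 = 12.2 V.
Saturation requires V_DS ≥ V_GS − V_t = 1.52 V; 12.2 ≥ 1.52 ✓.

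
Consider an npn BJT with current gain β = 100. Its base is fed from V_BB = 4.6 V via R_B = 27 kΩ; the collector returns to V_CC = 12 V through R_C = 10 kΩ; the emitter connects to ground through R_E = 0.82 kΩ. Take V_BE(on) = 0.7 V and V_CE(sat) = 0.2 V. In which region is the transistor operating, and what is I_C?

Assume active: I_B = (4.6 − 0.7)/(27 + 101×0.82) = 0.0355 mA, I_C = β·I_B = 3.55 mA.
Then V_CE = 12 − 3.55×10 − 3.59×0.82 = -26.5 V < 0.2 V — the active assumption fails.
Re-solve with V_CE = 0.2 V. KCL at the emitter: V_E/R_E = (V_BB−0.7−V_E)/R_B + (V_CC−0.2−V_E)/R_C, giving V_E = 0.976 V.
I_C = (V_CC − 0.2 − V_E)/R_C = (11.8 − 0.976)/10 = 1.08 mA.
Check: I_B = (3.9 − 0.976)/27 = 0.108 mA, and β·I_B = 10.8 mA > I_C, confirming saturation.

saturation; I_C ≈ 1.1 mA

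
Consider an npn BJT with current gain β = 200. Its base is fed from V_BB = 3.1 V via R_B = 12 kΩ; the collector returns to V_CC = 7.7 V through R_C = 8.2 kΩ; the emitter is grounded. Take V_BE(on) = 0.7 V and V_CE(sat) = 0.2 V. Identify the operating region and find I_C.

saturation; I_C ≈ 0.91 mA

Assume active: I_B = (3.1 − 0.7)/12 = 0.2 mA, giving I_C = β·I_B = 40 mA.
But then V_CE = 7.7 − 40×8.2 = -320 V < V_CE(sat) = 0.2 V — impossible in the active region.
So the transistor is saturated. With V_CE = 0.2 V, I_C = (V_CC − 0.2)/R_C = 7.5/8.2 = 0.915 mA.
Check: β·I_B = 40 mA > I_C = 0.915 mA, confirming saturation.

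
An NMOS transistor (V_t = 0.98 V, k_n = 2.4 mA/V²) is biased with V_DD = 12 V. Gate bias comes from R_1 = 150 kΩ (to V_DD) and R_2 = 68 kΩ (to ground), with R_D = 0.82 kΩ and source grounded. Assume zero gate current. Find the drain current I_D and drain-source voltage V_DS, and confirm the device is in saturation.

V_G = V_DD·R_2/(R_1+R_2) = 12×68/218 = 3.74 V. With the source grounded, V_GS = V_G = 3.74 V.
Assume saturation: I_D = (k_n/2)(V_GS − V_t)² = (2.4/2)×(3.74 − 0.98)² = 1.2×2.76² = 9.16 mA.
V_DS = V_DD − I_D·R_D = 12 − 9.16×0.82 = 4.49 V.
Saturation requires V_DS ≥ V_GS − V_t = 2.76 V; 4.49 ≥ 2.76 ✓.

I_D ≈ 9.2 mA, V_DS ≈ 4.5 V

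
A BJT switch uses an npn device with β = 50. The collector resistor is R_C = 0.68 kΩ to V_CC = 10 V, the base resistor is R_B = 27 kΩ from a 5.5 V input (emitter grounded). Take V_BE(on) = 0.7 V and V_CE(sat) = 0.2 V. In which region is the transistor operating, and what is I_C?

active; I_C ≈ 8.9 mA

Assume active. Base-emitter loop: I_B = (V_BB − V_BE)/R_B = (5.5 − 0.7)/27 = 0.178 mA.
I_C = β·I_B = 50×0.178 = 8.89 mA.
V_CE = V_CC − I_C·R_C = 10 − 8.89×0.68 = 3.96 V > V_CE(sat), so the active-region assumption holds.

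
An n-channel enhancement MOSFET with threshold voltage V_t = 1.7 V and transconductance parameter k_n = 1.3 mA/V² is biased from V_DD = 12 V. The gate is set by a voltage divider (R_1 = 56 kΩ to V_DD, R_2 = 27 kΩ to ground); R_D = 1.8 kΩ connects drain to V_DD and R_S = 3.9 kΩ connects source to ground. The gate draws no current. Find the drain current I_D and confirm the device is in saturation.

V_G = V_DD·R_2/(R_1+R_2) = 12×27/83 = 3.9 V.
Assume saturation: I_D = (k_n/2)(V_GS − V_t)² with V_GS = V_G − I_D·R_S = 3.9 − 3.9·I_D.
Substituting gives 9.89·I_D² − 12.2·I_D + 3.16 = 0, with roots I_D = 0.371 or 0.86 mA.
The root I_D = 0.86 mA gives V_GS = 0.55 V ≤ V_t, so take I_D = 0.371 mA.
Then V_GS = 2.46 V and V_DS = V_DD − I_D(R_D+R_S) = 12 − 0.371×5.7 = 9.88 V.
Saturation requires V_DS ≥ V_GS − V_t = 0.756 V; 9.88 ≥ 0.756 ✓.

I_D ≈ 0.37 mA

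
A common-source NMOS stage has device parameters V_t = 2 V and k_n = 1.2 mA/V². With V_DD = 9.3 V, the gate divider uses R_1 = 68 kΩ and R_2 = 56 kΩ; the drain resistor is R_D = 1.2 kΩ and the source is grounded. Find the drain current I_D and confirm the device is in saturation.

V_G = V_DD·R_2/(R_1+R_2) = 9.3×56/124 = 4.2 V. With the source grounded, V_GS = V_G = 4.2 V.
Assume saturation: I_D = (k_n/2)(V_GS − V_t)² = (1.2/2)×(4.2 − 2)² = 0.6×2.2² = 2.9 mA.
V_DS = V_DD − I_D·R_D = 9.3 − 2.9×1.2 = 5.82 V.
Saturation requires V_DS ≥ V_GS − V_t = 2.2 V; 5.82 ≥ 2.2 ✓.

I_D ≈ 2.9 mA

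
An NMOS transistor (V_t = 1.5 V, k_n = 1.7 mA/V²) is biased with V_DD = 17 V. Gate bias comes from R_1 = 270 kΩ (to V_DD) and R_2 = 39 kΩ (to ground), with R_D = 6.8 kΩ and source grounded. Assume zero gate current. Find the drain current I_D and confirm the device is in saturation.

I_D ≈ 0.35 mA

V_G = V_DD·R_2/(R_1+R_2) = 17×39/309 = 2.15 V. With the source grounded, V_GS = V_G = 2.15 V.
Assume saturation: I_D = (k_n/2)(V_GS − V_t)² = (1.7/2)×(2.15 − 1.5)² = 0.85×0.646² = 0.354 mA.
V_DS = V_DD − I_D·R_D = 17 − 0.354×6.8 = 14.6 V.
Saturation requires V_DS ≥ V_GS − V_t = 0.646 V; 14.6 ≥ 0.646 ✓.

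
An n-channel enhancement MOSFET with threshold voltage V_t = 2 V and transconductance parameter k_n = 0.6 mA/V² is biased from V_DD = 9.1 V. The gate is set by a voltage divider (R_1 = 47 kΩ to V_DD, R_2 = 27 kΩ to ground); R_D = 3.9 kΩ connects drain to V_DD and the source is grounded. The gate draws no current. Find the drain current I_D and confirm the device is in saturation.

V_G = V_DD·R_2/(R_1+R_2) = 9.1×27/74 = 3.32 V. With the source grounded, V_GS = V_G = 3.32 V.
Assume saturation: I_D = (k_n/2)(V_GS − V_t)² = (0.6/2)×(3.32 − 2)² = 0.3×1.32² = 0.523 mA.
V_DS = V_DD − I_D·R_D = 9.1 − 0.523×3.9 = 7.06 V.
Saturation requires V_DS ≥ V_GS − V_t = 1.32 V; 7.06 ≥ 1.32 ✓.

I_D ≈ 0.52 mA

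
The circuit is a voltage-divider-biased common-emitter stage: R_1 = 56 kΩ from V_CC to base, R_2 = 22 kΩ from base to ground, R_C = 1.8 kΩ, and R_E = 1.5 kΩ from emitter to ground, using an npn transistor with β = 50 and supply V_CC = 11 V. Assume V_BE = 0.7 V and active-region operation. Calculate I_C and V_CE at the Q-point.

Thevenize the base divider: V_Th = V_CC·R_2/(R_1+R_2) = 11×22/78 = 3.1 V, R_Th = R_1‖R_2 = 15.8 kΩ.
Base-emitter loop: V_Th = I_B·R_Th + V_BE + (β+1)I_B·R_E, so I_B = (3.1 − 0.7) / (15.8 + 51×1.5) = 0.026 mA.
I_C = β·I_B = 50×0.026 = 1.3 mA, and I_E = (β+1)I_B = 1.33 mA.
V_CE = V_CC − I_C·R_C − I_E·R_E = 11 − 1.3×1.8 − 1.33×1.5 = 6.67 V.
V_CE = 6.67 V > 0.2 V confirms active-region operation.

I_C ≈ 1.3 mA, V_CE ≈ 6.7 V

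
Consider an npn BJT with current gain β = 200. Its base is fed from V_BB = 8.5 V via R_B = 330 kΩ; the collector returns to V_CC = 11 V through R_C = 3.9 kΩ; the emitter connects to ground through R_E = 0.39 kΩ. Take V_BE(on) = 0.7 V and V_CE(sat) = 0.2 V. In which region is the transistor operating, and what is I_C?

Assume active: I_B = (8.5 − 0.7)/(330 + 201×0.39) = 0.0191 mA, I_C = β·I_B = 3.82 mA.
Then V_CE = 11 − 3.82×3.9 − 3.84×0.39 = -5.39 V < 0.2 V — the active assumption fails.
Re-solve with V_CE = 0.2 V. KCL at the emitter: V_E/R_E = (V_BB−0.7−V_E)/R_B + (V_CC−0.2−V_E)/R_C, giving V_E = 0.989 V.
I_C = (V_CC − 0.2 − V_E)/R_C = (10.8 − 0.989)/3.9 = 2.52 mA.
Check: I_B = (7.8 − 0.989)/330 = 0.0206 mA, and β·I_B = 4.13 mA > I_C, confirming saturation.

saturation; I_C ≈ 2.5 mA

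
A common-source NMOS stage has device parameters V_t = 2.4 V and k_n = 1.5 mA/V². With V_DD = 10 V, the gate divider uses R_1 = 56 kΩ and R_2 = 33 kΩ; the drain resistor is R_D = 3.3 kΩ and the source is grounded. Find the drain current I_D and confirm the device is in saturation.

I_D ≈ 1.3 mA

V_G = V_DD·R_2/(R_1+R_2) = 10×33/89 = 3.71 V. With the source grounded, V_GS = V_G = 3.71 V.
Assume saturation: I_D = (k_n/2)(V_GS − V_t)² = (1.5/2)×(3.71 − 2.4)² = 0.75×1.31² = 1.28 mA.
V_DS = V_DD − I_D·R_D = 10 − 1.28×3.3 = 5.77 V.
Saturation requires V_DS ≥ V_GS − V_t = 1.31 V; 5.77 ≥ 1.31 ✓.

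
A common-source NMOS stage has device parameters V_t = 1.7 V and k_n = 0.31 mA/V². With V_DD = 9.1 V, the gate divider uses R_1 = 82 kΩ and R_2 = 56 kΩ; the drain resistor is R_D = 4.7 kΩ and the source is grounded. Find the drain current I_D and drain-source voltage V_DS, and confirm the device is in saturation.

I_D ≈ 0.62 mA, V_DS ≈ 6.2 V

V_G = V_DD·R_2/(R_1+R_2) = 9.1×56/138 = 3.69 V. With the source grounded, V_GS = V_G = 3.69 V.
Assume saturation: I_D = (k_n/2)(V_GS − V_t)² = (0.31/2)×(3.69 − 1.7)² = 0.155×1.99² = 0.616 mA.
V_DS = V_DD − I_D·R_D = 9.1 − 0.616×4.7 = 6.21 V.
Saturation requires V_DS ≥ V_GS − V_t = 1.99 V; 6.21 ≥ 1.99 ✓.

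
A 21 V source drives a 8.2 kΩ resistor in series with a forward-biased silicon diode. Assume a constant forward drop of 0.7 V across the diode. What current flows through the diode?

I ≈ 2.5 mA

KVL around the loop: 21 = V_D + I·R = 0.7 + I × 8.2 kΩ.
So I = (21 − 0.7) / 8.2 kΩ = 20.3 / 8.2 = 2.48 mA.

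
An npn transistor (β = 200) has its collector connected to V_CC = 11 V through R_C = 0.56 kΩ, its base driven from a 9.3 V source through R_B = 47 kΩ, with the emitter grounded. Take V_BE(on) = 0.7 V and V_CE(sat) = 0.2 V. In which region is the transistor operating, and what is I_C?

saturation; I_C ≈ 19 mA

Assume active: I_B = (9.3 − 0.7)/47 = 0.183 mA, giving I_C = β·I_B = 36.6 mA.
But then V_CE = 11 − 36.6×0.56 = -9.49 V < V_CE(sat) = 0.2 V — impossible in the active region.
So the transistor is saturated. With V_CE = 0.2 V, I_C = (V_CC − 0.2)/R_C = 10.8/0.56 = 19.3 mA.
Check: β·I_B = 36.6 mA > I_C = 19.3 mA, confirming saturation.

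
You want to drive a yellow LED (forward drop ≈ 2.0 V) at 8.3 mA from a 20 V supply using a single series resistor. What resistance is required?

The resistor drops V_S − V_D = 20 − 2.0 = 18 V at 8.3 mA.
R = 18 V / 8.3 mA = 2.17 kΩ.

R ≈ 2.2 kΩ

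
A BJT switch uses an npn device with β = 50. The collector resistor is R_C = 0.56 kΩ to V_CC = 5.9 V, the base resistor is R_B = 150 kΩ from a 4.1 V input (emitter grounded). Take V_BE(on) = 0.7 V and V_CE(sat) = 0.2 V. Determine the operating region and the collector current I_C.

active; I_C ≈ 1.1 mA

Assume active. Base-emitter loop: I_B = (V_BB − V_BE)/R_B = (4.1 − 0.7)/150 = 0.0227 mA.
I_C = β·I_B = 50×0.0227 = 1.13 mA.
V_CE = V_CC − I_C·R_C = 5.9 − 1.13×0.56 = 5.27 V > V_CE(sat), so the active-region assumption holds.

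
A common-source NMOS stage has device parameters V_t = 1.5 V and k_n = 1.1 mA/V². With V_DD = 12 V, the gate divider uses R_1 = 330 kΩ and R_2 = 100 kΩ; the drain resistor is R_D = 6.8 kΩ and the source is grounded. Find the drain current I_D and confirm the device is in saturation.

I_D ≈ 0.92 mA

V_G = V_DD·R_2/(R_1+R_2) = 12×100/430 = 2.79 V. With the source grounded, V_GS = V_G = 2.79 V.
Assume saturation: I_D = (k_n/2)(V_GS − V_t)² = (1.1/2)×(2.79 − 1.5)² = 0.55×1.29² = 0.916 mA.
V_DS = V_DD − I_D·R_D = 12 − 0.916×6.8 = 5.77 V.
Saturation requires V_DS ≥ V_GS − V_t = 1.29 V; 5.77 ≥ 1.29 ✓.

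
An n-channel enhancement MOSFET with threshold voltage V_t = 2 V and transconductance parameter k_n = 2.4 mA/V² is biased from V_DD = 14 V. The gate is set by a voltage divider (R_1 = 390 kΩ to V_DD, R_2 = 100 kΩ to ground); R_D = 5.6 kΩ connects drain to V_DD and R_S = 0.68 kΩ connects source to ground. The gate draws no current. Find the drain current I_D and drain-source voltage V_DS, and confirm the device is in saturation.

V_G = V_DD·R_2/(R_1+R_2) = 14×100/490 = 2.86 V.
Assume saturation: I_D = (k_n/2)(V_GS − V_t)² with V_GS = V_G − I_D·R_S = 2.86 − 0.68·I_D.
Substituting gives 0.555·I_D² − 2.4·I_D + 0.882 = 0, with roots I_D = 0.406 or 3.92 mA.
The root I_D = 3.92 mA gives V_GS = 0.193 V ≤ V_t, so take I_D = 0.406 mA.
Then V_GS = 2.58 V and V_DS = V_DD − I_D(R_D+R_S) = 14 − 0.406×6.28 = 11.5 V.
Saturation requires V_DS ≥ V_GS − V_t = 0.581 V; 11.5 ≥ 0.581 ✓.

I_D ≈ 0.41 mA, V_DS ≈ 11 V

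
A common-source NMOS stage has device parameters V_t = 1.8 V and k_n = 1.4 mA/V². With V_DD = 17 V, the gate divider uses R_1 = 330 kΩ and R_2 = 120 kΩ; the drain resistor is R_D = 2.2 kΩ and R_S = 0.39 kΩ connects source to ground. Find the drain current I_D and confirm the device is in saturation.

V_G = V_DD·R_2/(R_1+R_2) = 17×120/450 = 4.53 V.
Assume saturation: I_D = (k_n/2)(V_GS − V_t)² with V_GS = V_G − I_D·R_S = 4.53 − 0.39·I_D.
Substituting gives 0.106·I_D² − 2.49·I_D + 5.23 = 0, with roots I_D = 2.33 or 21.1 mA.
The root I_D = 21.1 mA gives V_GS = -3.69 V ≤ V_t, so take I_D = 2.33 mA.
Then V_GS = 3.62 V and V_DS = V_DD − I_D(R_D+R_S) = 17 − 2.33×2.59 = 11 V.
Saturation requires V_DS ≥ V_GS − V_t = 1.82 V; 11 ≥ 1.82 ✓.

I_D ≈ 2.3 mA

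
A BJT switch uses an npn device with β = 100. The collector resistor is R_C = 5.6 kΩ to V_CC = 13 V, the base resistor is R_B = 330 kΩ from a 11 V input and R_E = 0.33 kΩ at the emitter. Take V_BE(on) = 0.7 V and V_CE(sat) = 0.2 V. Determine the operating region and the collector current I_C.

Assume active: I_B = (11 − 0.7)/(330 + 101×0.33) = 0.0283 mA, I_C = β·I_B = 2.83 mA.
Then V_CE = 13 − 2.83×5.6 − 2.86×0.33 = -3.82 V < 0.2 V — the active assumption fails.
Re-solve with V_CE = 0.2 V. KCL at the emitter: V_E/R_E = (V_BB−0.7−V_E)/R_B + (V_CC−0.2−V_E)/R_C, giving V_E = 0.721 V.
I_C = (V_CC − 0.2 − V_E)/R_C = (12.8 − 0.721)/5.6 = 2.16 mA.
Check: I_B = (10.3 − 0.721)/330 = 0.029 mA, and β·I_B = 2.9 mA > I_C, confirming saturation.

saturation; I_C ≈ 2.2 mA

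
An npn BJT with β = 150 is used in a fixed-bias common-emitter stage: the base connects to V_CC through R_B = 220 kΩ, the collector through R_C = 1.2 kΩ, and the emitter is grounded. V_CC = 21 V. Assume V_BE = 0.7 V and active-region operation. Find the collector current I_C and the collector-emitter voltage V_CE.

I_C ≈ 14 mA, V_CE ≈ 4.4 V

Base loop: V_CC = I_B·R_B + V_BE, so I_B = (21 − 0.7)/220 kΩ = 0.0923 mA.
In the active region I_C = β·I_B = 150 × 0.0923 = 13.8 mA.
Collector loop: V_CE = V_CC − I_C·R_C = 21 − 13.8×1.2 = 4.39 V.
Since V_CE = 4.39 V > V_CE(sat) ≈ 0.2 V, the transistor is in the active region as assumed.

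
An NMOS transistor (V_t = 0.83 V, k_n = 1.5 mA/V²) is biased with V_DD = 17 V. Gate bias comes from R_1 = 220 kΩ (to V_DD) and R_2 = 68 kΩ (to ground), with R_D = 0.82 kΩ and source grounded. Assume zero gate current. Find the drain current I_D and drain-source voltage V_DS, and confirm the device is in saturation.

I_D ≈ 7.6 mA, V_DS ≈ 11 V

V_G = V_DD·R_2/(R_1+R_2) = 17×68/288 = 4.01 V. With the source grounded, V_GS = V_G = 4.01 V.
Assume saturation: I_D = (k_n/2)(V_GS − V_t)² = (1.5/2)×(4.01 − 0.83)² = 0.75×3.18² = 7.6 mA.
V_DS = V_DD − I_D·R_D = 17 − 7.6×0.82 = 10.8 V.
Saturation requires V_DS ≥ V_GS − V_t = 3.18 V; 10.8 ≥ 3.18 ✓.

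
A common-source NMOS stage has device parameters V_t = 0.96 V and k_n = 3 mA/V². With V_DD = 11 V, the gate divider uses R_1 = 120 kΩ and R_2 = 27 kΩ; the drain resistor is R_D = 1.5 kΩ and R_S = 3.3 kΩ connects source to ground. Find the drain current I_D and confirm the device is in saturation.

I_D ≈ 0.21 mA

V_G = V_DD·R_2/(R_1+R_2) = 11×27/147 = 2.02 V.
Assume saturation: I_D = (k_n/2)(V_GS − V_t)² with V_GS = V_G − I_D·R_S = 2.02 − 3.3·I_D.
Substituting gives 16.3·I_D² − 11.5·I_D + 1.69 = 0, with roots I_D = 0.208 or 0.496 mA.
The root I_D = 0.496 mA gives V_GS = 0.385 V ≤ V_t, so take I_D = 0.208 mA.
Then V_GS = 1.33 V and V_DS = V_DD − I_D(R_D+R_S) = 11 − 0.208×4.8 = 10 V.
Saturation requires V_DS ≥ V_GS − V_t = 0.373 V; 10 ≥ 0.373 ✓.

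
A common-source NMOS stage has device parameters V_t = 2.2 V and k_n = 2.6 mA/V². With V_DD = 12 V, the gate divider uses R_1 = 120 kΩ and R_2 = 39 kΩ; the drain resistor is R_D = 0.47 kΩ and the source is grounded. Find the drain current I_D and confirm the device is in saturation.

V_G = V_DD·R_2/(R_1+R_2) = 12×39/159 = 2.94 V. With the source grounded, V_GS = V_G = 2.94 V.
Assume saturation: I_D = (k_n/2)(V_GS − V_t)² = (2.6/2)×(2.94 − 2.2)² = 1.3×0.743² = 0.718 mA.
V_DS = V_DD − I_D·R_D = 12 − 0.718×0.47 = 11.7 V.
Saturation requires V_DS ≥ V_GS − V_t = 0.743 V; 11.7 ≥ 0.743 ✓.

I_D ≈ 0.72 mA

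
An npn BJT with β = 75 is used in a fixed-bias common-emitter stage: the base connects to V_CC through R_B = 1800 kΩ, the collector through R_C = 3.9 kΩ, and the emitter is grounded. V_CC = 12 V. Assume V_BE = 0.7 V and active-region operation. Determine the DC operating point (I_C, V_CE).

Base loop: V_CC = I_B·R_B + V_BE, so I_B = (12 − 0.7)/1800 kΩ = 0.00628 mA.
In the active region I_C = β·I_B = 75 × 0.00628 = 0.471 mA.
Collector loop: V_CE = V_CC − I_C·R_C = 12 − 0.471×3.9 = 10.2 V.
Since V_CE = 10.2 V > V_CE(sat) ≈ 0.2 V, the transistor is in the active region as assumed.

I_C ≈ 0.47 mA, V_CE ≈ 10 V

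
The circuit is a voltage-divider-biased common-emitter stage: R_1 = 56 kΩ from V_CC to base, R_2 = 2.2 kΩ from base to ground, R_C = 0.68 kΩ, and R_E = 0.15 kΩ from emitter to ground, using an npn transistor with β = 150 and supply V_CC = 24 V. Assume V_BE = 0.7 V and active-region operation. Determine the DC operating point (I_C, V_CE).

I_C ≈ 1.3 mA, V_CE ≈ 23 V

Thevenize the base divider: V_Th = V_CC·R_2/(R_1+R_2) = 24×2.2/58.2 = 0.907 V, R_Th = R_1‖R_2 = 2.12 kΩ.
Base-emitter loop: V_Th = I_B·R_Th + V_BE + (β+1)I_B·R_E, so I_B = (0.907 − 0.7) / (2.12 + 151×0.15) = 0.00837 mA.
I_C = β·I_B = 150×0.00837 = 1.26 mA, and I_E = (β+1)I_B = 1.26 mA.
V_CE = V_CC − I_C·R_C − I_E·R_E = 24 − 1.26×0.68 − 1.26×0.15 = 23 V.
V_CE = 23 V > 0.2 V confirms active-region operation.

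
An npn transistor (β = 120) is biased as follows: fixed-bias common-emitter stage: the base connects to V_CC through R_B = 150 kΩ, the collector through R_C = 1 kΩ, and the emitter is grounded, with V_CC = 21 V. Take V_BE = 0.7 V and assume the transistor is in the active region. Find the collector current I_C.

I_C ≈ 16 mA

Base loop: V_CC = I_B·R_B + V_BE, so I_B = (21 − 0.7)/150 kΩ = 0.135 mA.
In the active region I_C = β·I_B = 120 × 0.135 = 16.2 mA.
Collector loop: V_CE = V_CC − I_C·R_C = 21 − 16.2×1 = 4.76 V.
Since V_CE = 4.76 V > V_CE(sat) ≈ 0.2 V, the transistor is in the active region as assumed.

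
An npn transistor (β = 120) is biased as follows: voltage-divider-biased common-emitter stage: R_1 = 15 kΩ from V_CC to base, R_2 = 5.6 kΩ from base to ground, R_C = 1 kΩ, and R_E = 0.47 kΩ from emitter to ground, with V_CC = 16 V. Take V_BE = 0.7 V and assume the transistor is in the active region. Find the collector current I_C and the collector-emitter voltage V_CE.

I_C ≈ 7.2 mA, V_CE ≈ 5.4 V

Thevenize the base divider: V_Th = V_CC·R_2/(R_1+R_2) = 16×5.6/20.6 = 4.35 V, R_Th = R_1‖R_2 = 4.08 kΩ.
Base-emitter loop: V_Th = I_B·R_Th + V_BE + (β+1)I_B·R_E, so I_B = (4.35 − 0.7) / (4.08 + 121×0.47) = 0.0599 mA.
I_C = β·I_B = 120×0.0599 = 7.19 mA, and I_E = (β+1)I_B = 7.25 mA.
V_CE = V_CC − I_C·R_C − I_E·R_E = 16 − 7.19×1 − 7.25×0.47 = 5.41 V.
V_CE = 5.41 V > 0.2 V confirms active-region operation.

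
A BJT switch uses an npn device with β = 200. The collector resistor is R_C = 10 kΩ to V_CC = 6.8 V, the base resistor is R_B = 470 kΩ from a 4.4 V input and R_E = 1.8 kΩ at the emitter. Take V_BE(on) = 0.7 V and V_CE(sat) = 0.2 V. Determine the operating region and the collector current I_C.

saturation; I_C ≈ 0.56 mA

Assume active: I_B = (4.4 − 0.7)/(470 + 201×1.8) = 0.00445 mA, I_C = β·I_B = 0.89 mA.
Then V_CE = 6.8 − 0.89×10 − 0.894×1.8 = -3.71 V < 0.2 V — the active assumption fails.
Re-solve with V_CE = 0.2 V. KCL at the emitter: V_E/R_E = (V_BB−0.7−V_E)/R_B + (V_CC−0.2−V_E)/R_C, giving V_E = 1.02 V.
I_C = (V_CC − 0.2 − V_E)/R_C = (6.6 − 1.02)/10 = 0.558 mA.
Check: I_B = (3.7 − 1.02)/470 = 0.00571 mA, and β·I_B = 1.14 mA > I_C, confirming saturation.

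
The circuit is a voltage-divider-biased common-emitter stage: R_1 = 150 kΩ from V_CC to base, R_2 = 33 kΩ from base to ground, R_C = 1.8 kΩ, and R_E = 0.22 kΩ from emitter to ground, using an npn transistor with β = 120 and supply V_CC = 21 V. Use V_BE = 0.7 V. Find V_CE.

V_CE ≈ 7 V

Thevenize the base divider: V_Th = V_CC·R_2/(R_1+R_2) = 21×33/183 = 3.79 V, R_Th = R_1‖R_2 = 27 kΩ.
Base-emitter loop: V_Th = I_B·R_Th + V_BE + (β+1)I_B·R_E, so I_B = (3.79 − 0.7) / (27 + 121×0.22) = 0.0575 mA.
I_C = β·I_B = 120×0.0575 = 6.9 mA, and I_E = (β+1)I_B = 6.96 mA.
V_CE = V_CC − I_C·R_C − I_E·R_E = 21 − 6.9×1.8 − 6.96×0.22 = 7.05 V.
V_CE = 7.05 V > 0.2 V confirms active-region operation.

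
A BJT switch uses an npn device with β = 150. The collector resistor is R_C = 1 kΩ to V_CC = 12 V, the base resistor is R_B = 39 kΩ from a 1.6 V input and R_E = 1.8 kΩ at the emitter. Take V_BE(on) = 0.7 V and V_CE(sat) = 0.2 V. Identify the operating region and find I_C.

Assume active. Base-emitter loop: I_B = (V_BB − V_BE)/(R_B + (β+1)R_E) = (1.6 − 0.7)/(39 + 151×1.8) = 0.0029 mA.
I_C = β·I_B = 150×0.0029 = 0.434 mA.
V_CE = V_CC − I_C·R_C − I_E·R_E = 12 − 0.434×1 − 0.437×1.8 = 10.8 V > V_CE(sat), so the active-region assumption holds.

active; I_C ≈ 0.43 mA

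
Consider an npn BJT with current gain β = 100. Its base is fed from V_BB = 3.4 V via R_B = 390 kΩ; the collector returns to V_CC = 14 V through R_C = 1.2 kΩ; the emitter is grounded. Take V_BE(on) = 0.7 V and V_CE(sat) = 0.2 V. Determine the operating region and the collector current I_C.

Assume active. Base-emitter loop: I_B = (V_BB − V_BE)/R_B = (3.4 − 0.7)/390 = 0.00692 mA.
I_C = β·I_B = 100×0.00692 = 0.692 mA.
V_CE = V_CC − I_C·R_C = 14 − 0.692×1.2 = 13.2 V > V_CE(sat), so the active-region assumption holds.

active; I_C ≈ 0.69 mA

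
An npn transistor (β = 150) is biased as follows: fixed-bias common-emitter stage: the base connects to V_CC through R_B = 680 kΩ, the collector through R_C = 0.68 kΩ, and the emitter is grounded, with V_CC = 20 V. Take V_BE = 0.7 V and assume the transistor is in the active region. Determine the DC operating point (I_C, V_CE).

I_C ≈ 4.3 mA, V_CE ≈ 17 V

Base loop: V_CC = I_B·R_B + V_BE, so I_B = (20 − 0.7)/680 kΩ = 0.0284 mA.
In the active region I_C = β·I_B = 150 × 0.0284 = 4.26 mA.
Collector loop: V_CE = V_CC − I_C·R_C = 20 − 4.26×0.68 = 17.1 V.
Since V_CE = 17.1 V > V_CE(sat) ≈ 0.2 V, the transistor is in the active region as assumed.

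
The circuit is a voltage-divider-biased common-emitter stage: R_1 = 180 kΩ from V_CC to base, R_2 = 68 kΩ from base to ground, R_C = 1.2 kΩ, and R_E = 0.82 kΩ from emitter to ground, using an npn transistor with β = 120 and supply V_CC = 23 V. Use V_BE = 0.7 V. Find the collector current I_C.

I_C ≈ 4.5 mA

Thevenize the base divider: V_Th = V_CC·R_2/(R_1+R_2) = 23×68/248 = 6.31 V, R_Th = R_1‖R_2 = 49.4 kΩ.
Base-emitter loop: V_Th = I_B·R_Th + V_BE + (β+1)I_B·R_E, so I_B = (6.31 − 0.7) / (49.4 + 121×0.82) = 0.0377 mA.
I_C = β·I_B = 120×0.0377 = 4.53 mA, and I_E = (β+1)I_B = 4.57 mA.
V_CE = V_CC − I_C·R_C − I_E·R_E = 23 − 4.53×1.2 − 4.57×0.82 = 13.8 V.
V_CE = 13.8 V > 0.2 V confirms active-region operation.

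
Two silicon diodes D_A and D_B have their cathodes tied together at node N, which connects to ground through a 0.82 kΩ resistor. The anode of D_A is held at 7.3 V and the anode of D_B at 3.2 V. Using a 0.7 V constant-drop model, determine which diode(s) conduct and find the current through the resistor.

Assume both conduct. Then node N would need to be at both 7.3−0.7 = 6.6 V and 3.2−0.7 = 2.5 V, which is impossible.
Assume only D_A conducts: V_N = 7.3 − 0.7 = 6.6 V, so I_R = 6.6/0.82 = 8.05 mA.
Check D_B: its anode-to-cathode voltage is 3.2 − 6.6 = -3.4 V < 0.7 V, so it is off. The assumption is consistent.

Only D_A conducts; I_R ≈ 8 mA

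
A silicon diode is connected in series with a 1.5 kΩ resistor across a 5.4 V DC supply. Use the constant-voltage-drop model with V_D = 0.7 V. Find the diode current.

I ≈ 3.1 mA

KVL around the loop: 5.4 = V_D + I·R = 0.7 + I × 1.5 kΩ.
So I = (5.4 − 0.7) / 1.5 kΩ = 4.7 / 1.5 = 3.13 mA.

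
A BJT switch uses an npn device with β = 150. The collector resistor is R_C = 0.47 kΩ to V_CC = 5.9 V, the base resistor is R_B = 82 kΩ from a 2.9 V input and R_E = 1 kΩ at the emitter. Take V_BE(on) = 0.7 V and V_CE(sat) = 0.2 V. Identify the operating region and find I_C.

active; I_C ≈ 1.4 mA

Assume active. Base-emitter loop: I_B = (V_BB − V_BE)/(R_B + (β+1)R_E) = (2.9 − 0.7)/(82 + 151×1) = 0.00944 mA.
I_C = β·I_B = 150×0.00944 = 1.42 mA.
V_CE = V_CC − I_C·R_C − I_E·R_E = 5.9 − 1.42×0.47 − 1.43×1 = 3.81 V > V_CE(sat), so the active-region assumption holds.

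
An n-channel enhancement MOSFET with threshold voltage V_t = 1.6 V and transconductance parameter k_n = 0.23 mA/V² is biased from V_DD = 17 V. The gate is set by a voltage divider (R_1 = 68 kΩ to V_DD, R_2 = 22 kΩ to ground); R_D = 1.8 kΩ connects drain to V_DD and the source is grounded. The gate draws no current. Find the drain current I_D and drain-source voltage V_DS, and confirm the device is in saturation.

V_G = V_DD·R_2/(R_1+R_2) = 17×22/90 = 4.16 V. With the source grounded, V_GS = V_G = 4.16 V.
Assume saturation: I_D = (k_n/2)(V_GS − V_t)² = (0.23/2)×(4.16 − 1.6)² = 0.115×2.56² = 0.751 mA.
V_DS = V_DD − I_D·R_D = 17 − 0.751×1.8 = 15.6 V.
Saturation requires V_DS ≥ V_GS − V_t = 2.56 V; 15.6 ≥ 2.56 ✓.

I_D ≈ 0.75 mA, V_DS ≈ 16 V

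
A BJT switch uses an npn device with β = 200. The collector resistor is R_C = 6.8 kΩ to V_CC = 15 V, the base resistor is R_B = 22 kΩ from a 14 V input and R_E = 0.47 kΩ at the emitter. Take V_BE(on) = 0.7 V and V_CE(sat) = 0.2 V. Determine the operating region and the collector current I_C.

Assume active: I_B = (14 − 0.7)/(22 + 201×0.47) = 0.114 mA, I_C = β·I_B = 22.8 mA.
Then V_CE = 15 − 22.8×6.8 − 23×0.47 = -151 V < 0.2 V — the active assumption fails.
Re-solve with V_CE = 0.2 V. KCL at the emitter: V_E/R_E = (V_BB−0.7−V_E)/R_B + (V_CC−0.2−V_E)/R_C, giving V_E = 1.2 V.
I_C = (V_CC − 0.2 − V_E)/R_C = (14.8 − 1.2)/6.8 = 2 mA.
Check: I_B = (13.3 − 1.2)/22 = 0.55 mA, and β·I_B = 110 mA > I_C, confirming saturation.

saturation; I_C ≈ 2 mA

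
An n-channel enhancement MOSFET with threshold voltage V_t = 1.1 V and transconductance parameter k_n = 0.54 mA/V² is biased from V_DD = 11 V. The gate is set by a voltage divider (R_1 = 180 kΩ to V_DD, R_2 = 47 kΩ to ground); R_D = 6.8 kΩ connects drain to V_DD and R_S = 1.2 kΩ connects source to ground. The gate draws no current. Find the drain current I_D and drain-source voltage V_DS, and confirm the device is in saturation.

V_G = V_DD·R_2/(R_1+R_2) = 11×47/227 = 2.28 V.
Assume saturation: I_D = (k_n/2)(V_GS − V_t)² with V_GS = V_G − I_D·R_S = 2.28 − 1.2·I_D.
Substituting gives 0.389·I_D² − 1.76·I_D + 0.374 = 0, with roots I_D = 0.223 or 4.31 mA.
The root I_D = 4.31 mA gives V_GS = -2.9 V ≤ V_t, so take I_D = 0.223 mA.
Then V_GS = 2.01 V and V_DS = V_DD − I_D(R_D+R_S) = 11 − 0.223×8 = 9.21 V.
Saturation requires V_DS ≥ V_GS − V_t = 0.91 V; 9.21 ≥ 0.91 ✓.

I_D ≈ 0.22 mA, V_DS ≈ 9.2 V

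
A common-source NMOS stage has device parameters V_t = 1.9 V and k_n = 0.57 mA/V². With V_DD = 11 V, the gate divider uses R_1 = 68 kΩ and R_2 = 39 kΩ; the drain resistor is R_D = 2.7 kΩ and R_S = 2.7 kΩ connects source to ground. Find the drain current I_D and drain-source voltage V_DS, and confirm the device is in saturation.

V_G = V_DD·R_2/(R_1+R_2) = 11×39/107 = 4.01 V.
Assume saturation: I_D = (k_n/2)(V_GS − V_t)² with V_GS = V_G − I_D·R_S = 4.01 − 2.7·I_D.
Substituting gives 2.08·I_D² − 4.25·I_D + 1.27 = 0, with roots I_D = 0.363 or 1.68 mA.
The root I_D = 1.68 mA gives V_GS = -0.528 V ≤ V_t, so take I_D = 0.363 mA.
Then V_GS = 3.03 V and V_DS = V_DD − I_D(R_D+R_S) = 11 − 0.363×5.4 = 9.04 V.
Saturation requires V_DS ≥ V_GS − V_t = 1.13 V; 9.04 ≥ 1.13 ✓.

I_D ≈ 0.36 mA, V_DS ≈ 9 V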